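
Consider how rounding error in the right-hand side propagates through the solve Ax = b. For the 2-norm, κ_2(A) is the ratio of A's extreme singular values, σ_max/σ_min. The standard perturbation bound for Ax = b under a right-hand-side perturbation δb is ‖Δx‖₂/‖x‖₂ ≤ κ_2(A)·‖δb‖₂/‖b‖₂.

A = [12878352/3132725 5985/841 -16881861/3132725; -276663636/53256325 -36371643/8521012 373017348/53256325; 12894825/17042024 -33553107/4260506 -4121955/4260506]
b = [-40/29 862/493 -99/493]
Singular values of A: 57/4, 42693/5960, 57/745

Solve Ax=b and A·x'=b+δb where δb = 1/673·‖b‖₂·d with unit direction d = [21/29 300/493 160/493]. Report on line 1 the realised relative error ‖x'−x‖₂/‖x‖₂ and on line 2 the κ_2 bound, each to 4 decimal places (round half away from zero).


from the listed singular values, σ₁ = 57/4, σ_n = 57/745
κ = σ_max/σ_min = (57/4)/(57/745) = 186.2500
perturbation bound = 186.2500·1/673 = 0.2767
solve Ax = b  →  x = [-0.1187 -0.0054 0.1583]
‖b‖₂ = 2.2361 and ‖x‖₂ = 0.1980
re-solving with b+δb shifts x by Δx of norm 0.0434
relative error = 0.2194
so the bound overstates the realised error by a factor of ≈ 1.2615 (computed from the unrounded values)

0.2194
0.2767


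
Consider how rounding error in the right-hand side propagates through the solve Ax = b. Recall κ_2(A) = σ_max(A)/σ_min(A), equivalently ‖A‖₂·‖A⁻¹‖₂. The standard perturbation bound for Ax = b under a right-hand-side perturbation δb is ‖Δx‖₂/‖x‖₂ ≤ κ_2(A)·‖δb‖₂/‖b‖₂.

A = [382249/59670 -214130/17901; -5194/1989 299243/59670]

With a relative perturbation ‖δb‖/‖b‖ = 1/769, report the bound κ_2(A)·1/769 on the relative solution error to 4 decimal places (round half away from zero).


AᵀA = [1008249529/21068100 -283548496/3160215; -283548496/3160215 31899899689/189612900]; tr = 2835581/13122, det = 5764801/7290000
char-poly roots: 21609/100 and 2401/656100
κ_2(A) = √(λ_max/λ_min) = √((21609/100) / (2401/656100)) = 243.0000
κ_2(A)·‖δb‖/‖b‖ = 0.3160

0.3160


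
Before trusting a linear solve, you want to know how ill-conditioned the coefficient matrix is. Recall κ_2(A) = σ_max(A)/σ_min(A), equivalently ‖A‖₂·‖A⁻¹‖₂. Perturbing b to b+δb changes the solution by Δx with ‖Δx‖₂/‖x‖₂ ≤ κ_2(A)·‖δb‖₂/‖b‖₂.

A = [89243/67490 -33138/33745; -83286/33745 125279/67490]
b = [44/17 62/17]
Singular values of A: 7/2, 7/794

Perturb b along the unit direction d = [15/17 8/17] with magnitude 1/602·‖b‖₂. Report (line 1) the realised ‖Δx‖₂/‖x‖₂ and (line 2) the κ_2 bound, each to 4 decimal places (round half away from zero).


largest singular value 7/2, smallest 7/794
condition number: (7/2) ÷ (7/794) = 397.0000
κ_2(A)·‖δb‖/‖b‖ = 0.6595
solve Ax = b  →  x = [271.7714 363.3143]
2-norm of b is 4.4721; of x, 453.7146
re-solving with b+δb shifts x by Δx of norm 0.8426
realised ‖Δx‖/‖x‖ = 0.0019
so the bound overstates the realised error by a factor of ≈ 355.0879 (computed from the unrounded values)

0.0019
0.6595


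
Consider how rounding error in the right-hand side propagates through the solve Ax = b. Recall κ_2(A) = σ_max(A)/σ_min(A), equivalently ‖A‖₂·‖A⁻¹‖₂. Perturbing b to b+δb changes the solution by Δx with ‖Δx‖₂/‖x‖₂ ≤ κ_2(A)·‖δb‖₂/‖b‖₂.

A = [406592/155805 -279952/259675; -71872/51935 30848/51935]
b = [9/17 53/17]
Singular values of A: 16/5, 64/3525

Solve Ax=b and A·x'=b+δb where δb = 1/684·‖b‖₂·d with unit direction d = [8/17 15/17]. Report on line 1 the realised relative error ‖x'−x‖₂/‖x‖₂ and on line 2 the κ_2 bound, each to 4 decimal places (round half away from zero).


largest singular value 16/5, smallest 64/3525
κ_2(A) = (16/5) / (64/3525) = 176.2500
worst-case relative error ≤ 176.2500 × 1/684 = 0.2577
solve Ax = b  →  x = [63.2632 152.6442]
2-norm of b is 3.1623; of x, 165.2347
Δx = A⁻¹·δb where δb = 1/684·3.1623·d; ‖Δx‖ = 0.2546
relative error = 0.0015
tightness: 0.0015 against a bound of 0.2577 (unrounded ratio ≈ 0.0060)

0.0015
0.2577


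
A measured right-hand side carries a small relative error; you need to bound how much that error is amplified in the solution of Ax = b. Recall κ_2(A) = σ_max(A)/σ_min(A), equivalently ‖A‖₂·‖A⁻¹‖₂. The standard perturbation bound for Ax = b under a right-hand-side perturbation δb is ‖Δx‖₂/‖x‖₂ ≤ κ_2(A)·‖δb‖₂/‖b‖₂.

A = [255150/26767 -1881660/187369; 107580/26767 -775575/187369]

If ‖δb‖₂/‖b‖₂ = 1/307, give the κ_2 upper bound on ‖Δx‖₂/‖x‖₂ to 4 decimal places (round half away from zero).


0.8094

AᵀA = [453698100/4239481 -3334567500/29676367; -3334567500/29676367 24509828025/207734569]; tr = 55577925/247009, det = 202500/247009
λ_max, λ_min = (55577925/247009 ± √3088705670015625/61013446081)/2 = 225, 900/247009
so κ_2 = √(225 / (900/247009)) = 248.5000
perturbation bound = 248.5000·1/307 = 0.8094


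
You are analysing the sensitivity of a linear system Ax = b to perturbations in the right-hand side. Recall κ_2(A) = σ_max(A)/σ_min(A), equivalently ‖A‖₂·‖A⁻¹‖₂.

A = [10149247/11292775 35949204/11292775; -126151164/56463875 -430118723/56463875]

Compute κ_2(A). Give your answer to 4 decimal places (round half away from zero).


M = AᵀA = [109404121569409/18864906390625 375037936898688/18864906390625; 375037936898688/18864906390625 1285862411721841/18864906390625]. tr(M)=2232426453266/30183850225, det(M)=85470025/1207354009
solving λ² − 2232426453266/30183850225·λ + 85470025/1207354009 = 0 gives λ = 1849/25, 1155625/1207354009
κ = σ_max/σ_min = (43/5)/(1075/34747) = 277.9760

277.9760


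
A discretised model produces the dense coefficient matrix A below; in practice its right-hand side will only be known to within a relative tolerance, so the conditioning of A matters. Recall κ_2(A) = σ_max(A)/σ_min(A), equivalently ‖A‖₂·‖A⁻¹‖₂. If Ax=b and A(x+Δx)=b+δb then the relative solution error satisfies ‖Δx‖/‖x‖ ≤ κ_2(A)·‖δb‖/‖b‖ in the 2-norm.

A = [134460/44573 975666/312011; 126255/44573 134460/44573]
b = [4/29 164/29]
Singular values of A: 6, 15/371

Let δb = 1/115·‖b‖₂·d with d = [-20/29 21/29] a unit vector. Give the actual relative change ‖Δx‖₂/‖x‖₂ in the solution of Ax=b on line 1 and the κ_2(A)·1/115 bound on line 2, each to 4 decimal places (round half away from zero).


from the listed singular values, σ₁ = 6, σ_n = 15/371
κ_2(A) = 6 / (15/371) = 148.4000
worst-case relative error ≤ 148.4000 × 1/115 = 1.2904
solve Ax = b  →  x = [-71.1816 68.7126]
‖b‖ = 5.6569, ‖x‖ = 98.9356
with δb = [-0.0339 0.0356], A·Δx = δb → ‖Δx‖ = 1.2166
relative error = 0.0123
so the bound overstates the realised error by a factor of ≈ 104.9370 (computed from the unrounded values)

0.0123
1.2904


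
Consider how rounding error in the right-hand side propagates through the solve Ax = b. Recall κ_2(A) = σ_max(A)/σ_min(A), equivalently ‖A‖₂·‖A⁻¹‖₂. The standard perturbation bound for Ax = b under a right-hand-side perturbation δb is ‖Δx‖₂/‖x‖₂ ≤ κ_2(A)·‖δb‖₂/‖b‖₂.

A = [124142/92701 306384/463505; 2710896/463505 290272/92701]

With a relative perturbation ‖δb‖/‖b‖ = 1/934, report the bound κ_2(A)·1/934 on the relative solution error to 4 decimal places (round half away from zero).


0.1513

AᵀA = [4600974436/127803025 98147808/5112121; 98147808/5112121 1308933376/127803025]; tr = 20449508/442225, det = 1183744/11055625
char-poly roots: 1156/25 and 1024/442225
so κ_2 = √((1156/25) / (1024/442225)) = 141.3125
bound on ‖Δx‖/‖x‖: κ·ε = 141.3125·1/934 = 0.1513


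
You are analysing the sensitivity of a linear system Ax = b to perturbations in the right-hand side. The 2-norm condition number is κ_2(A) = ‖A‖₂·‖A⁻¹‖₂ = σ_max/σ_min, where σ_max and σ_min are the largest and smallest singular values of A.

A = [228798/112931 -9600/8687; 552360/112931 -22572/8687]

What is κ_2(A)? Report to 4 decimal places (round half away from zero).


255.5000

M = AᵀA = [2115089316/75463969 -1128025440/75463969; -1128025440/75463969 601655184/75463969]. tr(M)=9400500/261121, det(M)=5184/261121
λ_max, λ_min = (9400500/261121 ± √88363985644944/68184176641)/2 = 36, 144/261121
σ_max=√36=6, σ_min=√(144/261121)=(12/511) → κ = 255.5000


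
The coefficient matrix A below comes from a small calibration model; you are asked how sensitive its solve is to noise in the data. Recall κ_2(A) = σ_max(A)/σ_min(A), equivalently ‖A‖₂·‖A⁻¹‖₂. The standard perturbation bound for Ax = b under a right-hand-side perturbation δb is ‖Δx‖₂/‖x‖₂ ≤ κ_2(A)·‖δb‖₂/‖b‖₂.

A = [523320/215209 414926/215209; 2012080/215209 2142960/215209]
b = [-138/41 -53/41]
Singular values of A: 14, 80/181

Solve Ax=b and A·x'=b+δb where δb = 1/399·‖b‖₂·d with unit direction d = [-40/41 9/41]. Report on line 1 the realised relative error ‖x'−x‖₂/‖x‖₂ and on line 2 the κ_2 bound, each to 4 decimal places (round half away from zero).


largest singular value 14, smallest 80/181
κ = σ_max/σ_min = 14/(80/181) = 31.6750
bound on ‖Δx‖/‖x‖: κ·ε = 31.6750·1/399 = 0.0794
solve Ax = b  →  x = [-5.0136 4.5776]
‖b‖₂ = 3.6056 and ‖x‖₂ = 6.7890
with δb = [-0.0088 0.0020], A·Δx = δb → ‖Δx‖ = 0.0204
dividing the unrounded norms, ‖Δx‖/‖x‖ = 0.0030
tightness: 0.0030 against a bound of 0.0794 (unrounded ratio ≈ 0.0379)

0.0030
0.0794


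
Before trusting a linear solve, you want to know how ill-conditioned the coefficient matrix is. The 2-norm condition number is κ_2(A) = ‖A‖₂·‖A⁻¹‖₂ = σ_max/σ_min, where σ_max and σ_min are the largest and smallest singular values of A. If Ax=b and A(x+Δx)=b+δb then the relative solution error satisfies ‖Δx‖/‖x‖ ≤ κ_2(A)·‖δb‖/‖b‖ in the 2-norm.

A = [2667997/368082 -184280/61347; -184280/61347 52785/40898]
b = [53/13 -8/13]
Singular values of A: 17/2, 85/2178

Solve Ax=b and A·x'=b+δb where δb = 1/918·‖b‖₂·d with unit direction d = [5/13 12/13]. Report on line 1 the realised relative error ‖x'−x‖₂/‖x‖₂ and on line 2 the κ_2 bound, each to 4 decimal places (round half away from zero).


0.0045
0.2373

largest singular value 17/2, smallest 85/2178
condition number: (17/2) ÷ (85/2178) = 217.8000
worst-case relative error ≤ 217.8000 × 1/918 = 0.2373
solve Ax = b  →  x = [10.2896 23.4715]
‖b‖ = 4.1231, ‖x‖ = 25.6279
Δx = A⁻¹·δb where δb = 1/918·4.1231·d; ‖Δx‖ = 0.1151
dividing the unrounded norms, ‖Δx‖/‖x‖ = 0.0045
realised/bound (from unrounded values) ≈ 0.0189


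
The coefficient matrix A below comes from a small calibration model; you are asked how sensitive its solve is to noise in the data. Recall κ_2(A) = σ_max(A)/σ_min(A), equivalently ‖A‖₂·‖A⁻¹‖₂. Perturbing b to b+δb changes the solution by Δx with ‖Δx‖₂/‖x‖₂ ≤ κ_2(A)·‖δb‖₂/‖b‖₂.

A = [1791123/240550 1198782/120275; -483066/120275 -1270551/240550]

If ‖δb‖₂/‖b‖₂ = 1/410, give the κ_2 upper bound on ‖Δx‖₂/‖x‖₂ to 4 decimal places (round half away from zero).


0.6902

M = AᵀA = [14330562777/200222500 4776688584/50055625; 4776688584/50055625 25476169473/200222500]. tr(M)=159226929/800890, det(M)=395254161/800890000
eigenvalues of AᵀA: λ = (tr ± √(tr²−4·det))/2 = 19881/100, 19881/8008900
κ_2(A) = √(λ_max/λ_min) = √((19881/100) / (19881/8008900)) = 283.0000
perturbation bound = 283.0000·1/410 = 0.6902


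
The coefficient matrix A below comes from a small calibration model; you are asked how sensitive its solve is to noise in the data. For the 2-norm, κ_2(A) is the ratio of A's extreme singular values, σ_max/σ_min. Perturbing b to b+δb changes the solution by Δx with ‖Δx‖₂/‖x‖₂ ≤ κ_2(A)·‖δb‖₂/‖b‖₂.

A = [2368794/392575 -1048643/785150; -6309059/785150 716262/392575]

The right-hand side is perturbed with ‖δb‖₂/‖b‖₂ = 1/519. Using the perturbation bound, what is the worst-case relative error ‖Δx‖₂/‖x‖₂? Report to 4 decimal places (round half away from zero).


M = AᵀA = [2489958620929/24658420900 -28011833856/1232921045; -28011833856/1232921045 126071086081/24658420900]. tr(M)=155623421/1466890, det(M)=112550881/1466890000
char-poly roots: 10609/100 and 10609/14668900
κ = σ_max/σ_min = (103/10)/(103/3830) = 383.0000
perturbation bound = 383.0000·1/519 = 0.7380

0.7380


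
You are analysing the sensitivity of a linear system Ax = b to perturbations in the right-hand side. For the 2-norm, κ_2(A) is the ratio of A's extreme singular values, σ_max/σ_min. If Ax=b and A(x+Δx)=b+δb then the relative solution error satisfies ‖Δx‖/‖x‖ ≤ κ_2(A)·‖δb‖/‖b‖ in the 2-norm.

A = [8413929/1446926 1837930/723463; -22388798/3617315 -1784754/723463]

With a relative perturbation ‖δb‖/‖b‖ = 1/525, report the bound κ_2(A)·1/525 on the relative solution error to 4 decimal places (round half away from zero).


0.1170

form AᵀA = [4488570908401/62235280900 93482792037/3111764045; 93482792037/3111764045 7804201576/622352809] with trace 31177461929/368256100 and determinant 6996025/3682561
eigenvalues of AᵀA: λ = (tr ± √(tr²−4·det))/2 = 2116/25, 330625/14730244
σ_max=√(2116/25)=(46/5), σ_min=√(330625/14730244)=(575/3838) → κ = 61.4080
perturbation bound = 61.4080·1/525 = 0.1170


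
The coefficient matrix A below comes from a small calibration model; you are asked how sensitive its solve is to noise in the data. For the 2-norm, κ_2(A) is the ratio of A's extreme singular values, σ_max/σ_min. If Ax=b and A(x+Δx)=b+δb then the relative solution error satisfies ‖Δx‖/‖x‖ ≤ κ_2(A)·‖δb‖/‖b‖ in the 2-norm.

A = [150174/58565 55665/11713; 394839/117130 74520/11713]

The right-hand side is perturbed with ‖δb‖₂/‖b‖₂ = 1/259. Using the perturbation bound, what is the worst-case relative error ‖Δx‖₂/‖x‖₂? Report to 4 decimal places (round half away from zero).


AᵀA = [9844270281/548777476 4614227370/137194369; 4614227370/137194369 8651822625/137194369]; tr = 153811629/1898884, det = 164025/1898884
solving λ² − 153811629/1898884·λ + 164025/1898884 = 0 gives λ = 81, 2025/1898884
σ_max=√81=9, σ_min=√(2025/1898884)=(45/1378) → κ = 275.6000
κ_2(A)·‖δb‖/‖b‖ = 1.0641

1.0641


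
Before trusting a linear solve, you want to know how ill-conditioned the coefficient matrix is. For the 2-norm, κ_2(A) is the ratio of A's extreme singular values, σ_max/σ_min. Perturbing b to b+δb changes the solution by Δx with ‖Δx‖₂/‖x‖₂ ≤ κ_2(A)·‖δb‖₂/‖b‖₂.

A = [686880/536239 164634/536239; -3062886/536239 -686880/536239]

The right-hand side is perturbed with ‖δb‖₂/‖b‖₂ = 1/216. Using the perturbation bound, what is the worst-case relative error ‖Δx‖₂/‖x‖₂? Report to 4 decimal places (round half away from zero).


form AᵀA = [5861436516/171060241 1318809600/171060241; 1318809600/171060241 296792676/171060241] with trace 3663432/101761 and determinant 1296/101761
char-poly roots: 36 and 36/101761
σ_max=√36=6, σ_min=√(36/101761)=(6/319) → κ = 319.0000
perturbation bound = 319.0000·1/216 = 1.4769

1.4769


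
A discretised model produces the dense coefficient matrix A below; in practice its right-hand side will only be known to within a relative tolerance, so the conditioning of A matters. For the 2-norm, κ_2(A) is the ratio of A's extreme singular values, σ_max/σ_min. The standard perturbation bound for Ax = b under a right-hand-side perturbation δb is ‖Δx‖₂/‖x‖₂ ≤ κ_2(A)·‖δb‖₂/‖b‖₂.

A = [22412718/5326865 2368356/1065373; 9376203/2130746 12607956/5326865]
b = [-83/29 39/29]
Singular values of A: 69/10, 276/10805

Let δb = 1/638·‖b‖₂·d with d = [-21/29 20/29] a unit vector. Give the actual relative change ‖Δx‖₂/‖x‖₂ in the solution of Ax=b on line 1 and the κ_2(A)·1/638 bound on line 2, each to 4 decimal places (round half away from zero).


0.0017
0.4234

largest singular value 69/10, smallest 276/10805
κ = σ_max/σ_min = (69/10)/(276/10805) = 270.1250
perturbation bound = 270.1250·1/638 = 0.4234
solve Ax = b  →  x = [-55.3964 103.5603]
‖b‖ = 3.1623, ‖x‖ = 117.4457
re-solving with b+δb shifts x by Δx of norm 0.1940
dividing the unrounded norms, ‖Δx‖/‖x‖ = 0.0017
so the bound overstates the realised error by a factor of ≈ 256.2633 (computed from the unrounded values)


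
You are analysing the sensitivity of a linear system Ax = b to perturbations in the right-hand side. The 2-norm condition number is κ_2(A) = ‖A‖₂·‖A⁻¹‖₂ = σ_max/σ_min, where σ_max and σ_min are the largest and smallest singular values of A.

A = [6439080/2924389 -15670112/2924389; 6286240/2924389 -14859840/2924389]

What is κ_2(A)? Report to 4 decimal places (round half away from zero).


M = AᵀA = [96288424000/10168907281 -231050684160/10168907281; -231050684160/10168907281 554538947584/10168907281]. tr(M)=3851049536/60171049, det(M)=6553600/60171049
λ_max, λ_min = (3851049536/60171049 ± √14829005180778909696/3620555137760401)/2 = 64, 102400/60171049
κ_2(A) = √(λ_max/λ_min) = √(64 / (102400/60171049)) = 193.9250

193.9250


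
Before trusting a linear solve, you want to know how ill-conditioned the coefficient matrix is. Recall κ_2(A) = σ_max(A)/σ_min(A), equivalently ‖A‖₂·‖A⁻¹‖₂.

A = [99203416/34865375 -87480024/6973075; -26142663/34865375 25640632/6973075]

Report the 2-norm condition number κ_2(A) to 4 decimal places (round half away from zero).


AᵀA = [16839610519681/1944950998225 -14957810582472/388990199645; -14957810582472/388990199645 13296314573440/77798039929]; tr = 207761734001/1157020225, det = 1289671744/1157020225
eigenvalues of AᵀA: λ = (tr ± √(tr²−4·det))/2 = 4489/25, 287296/46280809
κ = σ_max/σ_min = (67/5)/(536/6803) = 170.0750

170.0750


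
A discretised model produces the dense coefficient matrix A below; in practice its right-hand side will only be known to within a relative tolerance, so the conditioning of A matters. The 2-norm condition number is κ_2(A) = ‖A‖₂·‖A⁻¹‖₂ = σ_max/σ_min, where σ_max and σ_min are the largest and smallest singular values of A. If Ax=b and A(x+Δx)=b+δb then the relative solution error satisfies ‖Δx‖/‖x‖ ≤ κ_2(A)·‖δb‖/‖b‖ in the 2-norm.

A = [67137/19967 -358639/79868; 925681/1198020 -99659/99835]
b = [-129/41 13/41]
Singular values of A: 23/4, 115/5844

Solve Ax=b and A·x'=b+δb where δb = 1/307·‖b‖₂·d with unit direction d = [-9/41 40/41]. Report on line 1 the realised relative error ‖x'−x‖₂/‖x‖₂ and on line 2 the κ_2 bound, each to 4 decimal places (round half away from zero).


0.0103
0.9518

σ_max = 23/4, σ_min = 115/5844
κ_2(A) = (23/4) / (115/5844) = 292.2000
κ_2(A)·‖δb‖/‖b‖ = 0.9518
solve Ax = b  →  x = [40.3409 30.9078]
‖b‖ = 3.1623, ‖x‖ = 50.8201
re-solving with b+δb shifts x by Δx of norm 0.5234
realised ‖Δx‖/‖x‖ = 0.0103
so the bound overstates the realised error by a factor of ≈ 92.4066 (computed from the unrounded values)


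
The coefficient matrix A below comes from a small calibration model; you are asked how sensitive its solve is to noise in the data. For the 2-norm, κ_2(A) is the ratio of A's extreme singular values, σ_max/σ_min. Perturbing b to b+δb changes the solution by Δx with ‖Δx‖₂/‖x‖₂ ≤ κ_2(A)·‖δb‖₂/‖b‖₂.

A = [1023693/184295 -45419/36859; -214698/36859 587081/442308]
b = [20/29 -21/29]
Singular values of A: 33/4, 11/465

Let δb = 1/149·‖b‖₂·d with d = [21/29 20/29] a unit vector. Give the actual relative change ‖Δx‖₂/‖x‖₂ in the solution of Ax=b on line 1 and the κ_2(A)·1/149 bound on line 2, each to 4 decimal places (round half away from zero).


largest singular value 33/4, smallest 11/465
κ_2(A) = (33/4) / (11/465) = 348.7500
κ_2(A)·‖δb‖/‖b‖ = 2.3406
solve Ax = b  →  x = [0.1183 -0.0266]
2-norm of b is 1.0000; of x, 0.1212
δb = ε·‖b‖·d = [0.0049 0.0046]; solving A·Δx = δb gives ‖Δx‖ = 0.2837
relative error = 2.3406
tightness: 2.3406 against a bound of 2.3406; the bound is attained (ratio 1)

2.3406
2.3406


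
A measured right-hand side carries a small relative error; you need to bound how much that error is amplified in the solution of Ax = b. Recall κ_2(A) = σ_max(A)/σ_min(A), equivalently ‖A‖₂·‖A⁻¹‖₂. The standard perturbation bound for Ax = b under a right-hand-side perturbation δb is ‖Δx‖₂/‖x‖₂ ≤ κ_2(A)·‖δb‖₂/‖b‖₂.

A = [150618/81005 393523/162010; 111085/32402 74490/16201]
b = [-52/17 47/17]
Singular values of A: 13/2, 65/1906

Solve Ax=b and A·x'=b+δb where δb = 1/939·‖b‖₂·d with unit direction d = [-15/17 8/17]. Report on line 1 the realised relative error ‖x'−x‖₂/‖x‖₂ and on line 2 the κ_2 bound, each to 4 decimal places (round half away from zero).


0.0011
0.2030

largest singular value 13/2, smallest 65/1906
κ_2(A) = (13/2) / (65/1906) = 190.6000
worst-case relative error ≤ 190.6000 × 1/939 = 0.2030
solve Ax = b  →  x = [-93.7415 70.4985]
‖b‖₂ = 4.1231 and ‖x‖₂ = 117.2924
with δb = [-0.0039 0.0021], A·Δx = δb → ‖Δx‖ = 0.1288
relative error = 0.0011
tightness: 0.0011 against a bound of 0.2030 (unrounded ratio ≈ 0.0054)


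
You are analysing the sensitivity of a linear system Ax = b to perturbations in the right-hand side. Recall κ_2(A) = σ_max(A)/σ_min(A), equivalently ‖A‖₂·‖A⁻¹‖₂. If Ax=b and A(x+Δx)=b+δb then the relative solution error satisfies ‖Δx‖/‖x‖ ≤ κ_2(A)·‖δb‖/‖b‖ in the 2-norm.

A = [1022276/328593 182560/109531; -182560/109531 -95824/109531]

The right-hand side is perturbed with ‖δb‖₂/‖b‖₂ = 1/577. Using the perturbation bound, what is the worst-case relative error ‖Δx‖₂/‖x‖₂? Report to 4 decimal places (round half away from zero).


AᵀA = [4653984784/373610241 827361920/124536747; 827361920/124536747 147094784/41512249]; tr = 20684560/1292769, det = 4096/1292769
λ_max, λ_min = (20684560/1292769 ± √427829841666304/1671251687361)/2 = 16, 256/1292769
κ = σ_max/σ_min = 4/(16/1137) = 284.2500
κ_2(A)·‖δb‖/‖b‖ = 0.4926

0.4926


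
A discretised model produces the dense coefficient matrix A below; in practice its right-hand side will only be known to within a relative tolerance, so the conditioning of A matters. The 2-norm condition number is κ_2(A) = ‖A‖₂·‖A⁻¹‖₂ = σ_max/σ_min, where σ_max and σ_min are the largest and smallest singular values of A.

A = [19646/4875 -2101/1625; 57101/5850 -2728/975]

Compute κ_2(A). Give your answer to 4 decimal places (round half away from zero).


M = AᵀA = [564543529/5062500 -13719706/421875; -13719706/421875 1335961/140625]. tr(M)=980221/8100, det(M)=14641/8100
char-poly roots: 121 and 121/8100
σ_max=√121=11, σ_min=√(121/8100)=(11/90) → κ = 90.0000

90.0000


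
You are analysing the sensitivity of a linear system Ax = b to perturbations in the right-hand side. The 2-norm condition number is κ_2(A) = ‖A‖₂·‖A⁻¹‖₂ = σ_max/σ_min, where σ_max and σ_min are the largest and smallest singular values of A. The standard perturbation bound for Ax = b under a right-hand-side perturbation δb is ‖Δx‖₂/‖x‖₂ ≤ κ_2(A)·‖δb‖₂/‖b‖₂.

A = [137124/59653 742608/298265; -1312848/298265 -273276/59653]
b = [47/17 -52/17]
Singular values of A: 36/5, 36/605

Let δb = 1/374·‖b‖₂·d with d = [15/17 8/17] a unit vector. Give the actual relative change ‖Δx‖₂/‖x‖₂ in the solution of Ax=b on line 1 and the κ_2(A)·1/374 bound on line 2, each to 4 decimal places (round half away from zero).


0.0110
0.3235

from the listed singular values, σ₁ = 36/5, σ_n = 36/605
κ = σ_max/σ_min = (36/5)/(36/605) = 121.0000
bound on ‖Δx‖/‖x‖: κ·ε = 121.0000·1/374 = 0.3235
solve Ax = b  →  x = [-11.7864 11.9923]
2-norm of b is 4.1231; of x, 16.8147
re-solving with b+δb shifts x by Δx of norm 0.1853
dividing the unrounded norms, ‖Δx‖/‖x‖ = 0.0110
so the bound overstates the realised error by a factor of ≈ 29.3628 (computed from the unrounded values)


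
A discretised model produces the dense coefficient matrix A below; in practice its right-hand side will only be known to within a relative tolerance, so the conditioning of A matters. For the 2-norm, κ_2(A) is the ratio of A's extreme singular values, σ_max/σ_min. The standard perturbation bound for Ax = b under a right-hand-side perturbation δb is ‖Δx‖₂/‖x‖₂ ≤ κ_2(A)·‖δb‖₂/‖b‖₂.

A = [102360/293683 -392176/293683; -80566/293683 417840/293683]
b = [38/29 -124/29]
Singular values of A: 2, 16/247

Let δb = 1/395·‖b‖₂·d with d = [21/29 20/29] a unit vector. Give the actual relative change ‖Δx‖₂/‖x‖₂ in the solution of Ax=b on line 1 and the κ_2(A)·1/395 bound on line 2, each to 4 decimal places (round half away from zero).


0.0056
0.0782

σ_max = 2, σ_min = 16/247
condition number: 2 ÷ (16/247) = 30.8750
κ_2(A)·‖δb‖/‖b‖ = 0.0782
solve Ax = b  →  x = [-29.6829 -8.7287]
‖b‖ = 4.4721, ‖x‖ = 30.9397
with δb = [0.0082 0.0078], A·Δx = δb → ‖Δx‖ = 0.1748
realised ‖Δx‖/‖x‖ = 0.0056
realised/bound (from unrounded values) ≈ 0.0723


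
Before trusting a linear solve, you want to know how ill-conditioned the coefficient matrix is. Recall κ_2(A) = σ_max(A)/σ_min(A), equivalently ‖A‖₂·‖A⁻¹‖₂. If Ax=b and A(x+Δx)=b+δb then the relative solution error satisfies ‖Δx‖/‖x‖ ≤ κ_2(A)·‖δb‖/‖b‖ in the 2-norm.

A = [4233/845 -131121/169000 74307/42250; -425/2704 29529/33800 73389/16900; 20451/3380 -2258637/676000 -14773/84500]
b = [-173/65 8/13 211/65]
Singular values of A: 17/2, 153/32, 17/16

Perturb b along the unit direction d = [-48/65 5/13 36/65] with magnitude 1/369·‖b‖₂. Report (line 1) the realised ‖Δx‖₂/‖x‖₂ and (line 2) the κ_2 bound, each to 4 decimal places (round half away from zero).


largest singular value 17/2, smallest 17/16
condition number: (17/2) ÷ (17/16) = 8.0000
bound on ‖Δx‖/‖x‖: κ·ε = 8.0000·1/369 = 0.0217
solve Ax = b  →  x = [-1.3394 -3.4381 0.7849]
‖b‖₂ = 4.2426 and ‖x‖₂ = 3.7723
with δb = [-0.0085 0.0044 0.0064], A·Δx = δb → ‖Δx‖ = 0.0108
realised ‖Δx‖/‖x‖ = 0.0029
tightness: 0.0029 against a bound of 0.0217 (unrounded ratio ≈ 0.1323)

0.0029
0.0217


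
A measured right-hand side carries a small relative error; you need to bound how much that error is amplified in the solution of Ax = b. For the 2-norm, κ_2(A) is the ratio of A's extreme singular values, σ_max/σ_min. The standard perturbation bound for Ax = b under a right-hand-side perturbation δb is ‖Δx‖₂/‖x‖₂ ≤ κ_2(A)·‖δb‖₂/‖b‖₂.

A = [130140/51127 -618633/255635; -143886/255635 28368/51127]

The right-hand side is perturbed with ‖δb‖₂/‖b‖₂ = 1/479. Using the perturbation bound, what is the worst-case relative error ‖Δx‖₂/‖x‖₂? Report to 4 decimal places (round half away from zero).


0.5386

AᵀA = [264196116/38875225 -50321628/7775045; -50321628/7775045 239634369/38875225]; tr = 119817/9245, det = 2916/1155625
eigenvalues of AᵀA: λ = (tr ± √(tr²−4·det))/2 = 324/25, 9/46225
σ_max=√(324/25)=(18/5), σ_min=√(9/46225)=(3/215) → κ = 258.0000
worst-case relative error ≤ 258.0000 × 1/479 = 0.5386


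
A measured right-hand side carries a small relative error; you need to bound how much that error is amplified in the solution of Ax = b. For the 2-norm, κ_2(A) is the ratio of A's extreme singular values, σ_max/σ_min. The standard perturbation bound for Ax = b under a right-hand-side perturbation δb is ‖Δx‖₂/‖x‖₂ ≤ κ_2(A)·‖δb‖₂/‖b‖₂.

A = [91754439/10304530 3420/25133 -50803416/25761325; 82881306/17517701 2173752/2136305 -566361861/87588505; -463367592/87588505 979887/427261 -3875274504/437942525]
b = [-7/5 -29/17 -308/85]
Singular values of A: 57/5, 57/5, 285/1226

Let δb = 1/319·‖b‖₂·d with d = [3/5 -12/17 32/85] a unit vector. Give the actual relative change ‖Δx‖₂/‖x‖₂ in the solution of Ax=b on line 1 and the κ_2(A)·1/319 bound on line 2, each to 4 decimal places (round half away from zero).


largest singular value 57/5, smallest 285/1226
condition number: (57/5) ÷ (285/1226) = 49.0400
perturbation bound = 49.0400·1/319 = 0.1537
solve Ax = b  →  x = [-0.2177 -4.2739 -0.5680]
2-norm of b is 4.2426; of x, 4.3169
with δb = [0.0080 -0.0094 0.0050], A·Δx = δb → ‖Δx‖ = 0.0572
relative error = 0.0133
so the bound overstates the realised error by a factor of ≈ 11.5996 (computed from the unrounded values)

0.0133
0.1537


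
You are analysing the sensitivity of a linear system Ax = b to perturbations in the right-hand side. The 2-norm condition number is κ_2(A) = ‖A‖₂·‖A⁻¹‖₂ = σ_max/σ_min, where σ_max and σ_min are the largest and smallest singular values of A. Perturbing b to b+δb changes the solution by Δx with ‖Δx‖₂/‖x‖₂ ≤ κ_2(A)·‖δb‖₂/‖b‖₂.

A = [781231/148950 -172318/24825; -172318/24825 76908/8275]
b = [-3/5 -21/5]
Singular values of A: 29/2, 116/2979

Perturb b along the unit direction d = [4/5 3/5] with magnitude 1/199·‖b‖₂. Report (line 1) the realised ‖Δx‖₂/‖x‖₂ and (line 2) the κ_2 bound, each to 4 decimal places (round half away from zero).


from the listed singular values, σ₁ = 29/2, σ_n = 116/2979
κ_2(A) = (29/2) / (116/2979) = 372.3750
perturbation bound = 372.3750·1/199 = 1.8712
solve Ax = b  →  x = [-61.5103 -46.3914]
2-norm of b is 4.2426; of x, 77.0434
re-solving with b+δb shifts x by Δx of norm 0.5475
realised ‖Δx‖/‖x‖ = 0.0071
so the bound overstates the realised error by a factor of ≈ 263.3098 (computed from the unrounded values)

0.0071
1.8712


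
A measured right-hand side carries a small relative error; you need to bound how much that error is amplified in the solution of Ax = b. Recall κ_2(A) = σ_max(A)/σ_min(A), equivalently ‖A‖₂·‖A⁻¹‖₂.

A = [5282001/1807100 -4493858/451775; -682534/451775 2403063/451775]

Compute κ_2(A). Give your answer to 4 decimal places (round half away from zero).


AᵀA = [122329332673/11299690000 -52417389717/1412461250; -52417389717/1412461250 89859762997/706230625]; tr = 2496136865/18079504, det = 4879681/18079504
eigenvalues of AᵀA: λ = (tr ± √(tr²−4·det))/2 = 2209/16, 2209/1129969
κ = σ_max/σ_min = (47/4)/(47/1063) = 265.7500

265.7500


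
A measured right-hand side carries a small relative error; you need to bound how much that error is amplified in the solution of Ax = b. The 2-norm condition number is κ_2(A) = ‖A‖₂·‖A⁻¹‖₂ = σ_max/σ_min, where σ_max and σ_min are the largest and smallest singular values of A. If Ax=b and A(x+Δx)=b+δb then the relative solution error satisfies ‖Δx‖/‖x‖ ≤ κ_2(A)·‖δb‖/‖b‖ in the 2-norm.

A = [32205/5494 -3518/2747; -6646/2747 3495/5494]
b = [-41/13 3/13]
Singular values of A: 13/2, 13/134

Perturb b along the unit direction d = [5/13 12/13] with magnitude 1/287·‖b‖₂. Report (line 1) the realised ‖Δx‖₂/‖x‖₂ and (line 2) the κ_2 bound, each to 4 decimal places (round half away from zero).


from the listed singular values, σ₁ = 13/2, σ_n = 13/134
κ = σ_max/σ_min = (13/2)/(13/134) = 67.0000
perturbation bound = 67.0000·1/287 = 0.2334
solve Ax = b  →  x = [-2.7129 -9.9550]
‖b‖₂ = 3.1623 and ‖x‖₂ = 10.3180
δb = ε·‖b‖·d = [0.0042 0.0102]; solving A·Δx = δb gives ‖Δx‖ = 0.1136
relative error = 0.0110
tightness: 0.0110 against a bound of 0.2334 (unrounded ratio ≈ 0.0472)

0.0110
0.2334


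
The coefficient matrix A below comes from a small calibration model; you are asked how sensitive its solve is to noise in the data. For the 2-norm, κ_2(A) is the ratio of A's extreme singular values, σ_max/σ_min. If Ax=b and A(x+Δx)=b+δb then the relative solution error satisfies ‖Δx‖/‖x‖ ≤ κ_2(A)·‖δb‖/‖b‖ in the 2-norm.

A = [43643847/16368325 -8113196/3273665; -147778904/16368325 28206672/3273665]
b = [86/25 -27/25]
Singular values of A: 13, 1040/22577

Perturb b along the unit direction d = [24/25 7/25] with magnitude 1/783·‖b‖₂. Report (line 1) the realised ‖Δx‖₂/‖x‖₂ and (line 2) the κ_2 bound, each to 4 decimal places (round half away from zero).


0.0015
0.3604

σ_max = 13, σ_min = 1040/22577
κ_2(A) = 13 / (1040/22577) = 282.2125
κ_2(A)·‖δb‖/‖b‖ = 0.3604
solve Ax = b  →  x = [45.0259 47.0541]
‖b‖₂ = 3.6056 and ‖x‖₂ = 65.1261
re-solving with b+δb shifts x by Δx of norm 0.1000
dividing the unrounded norms, ‖Δx‖/‖x‖ = 0.0015
realised/bound (from unrounded values) ≈ 0.0043


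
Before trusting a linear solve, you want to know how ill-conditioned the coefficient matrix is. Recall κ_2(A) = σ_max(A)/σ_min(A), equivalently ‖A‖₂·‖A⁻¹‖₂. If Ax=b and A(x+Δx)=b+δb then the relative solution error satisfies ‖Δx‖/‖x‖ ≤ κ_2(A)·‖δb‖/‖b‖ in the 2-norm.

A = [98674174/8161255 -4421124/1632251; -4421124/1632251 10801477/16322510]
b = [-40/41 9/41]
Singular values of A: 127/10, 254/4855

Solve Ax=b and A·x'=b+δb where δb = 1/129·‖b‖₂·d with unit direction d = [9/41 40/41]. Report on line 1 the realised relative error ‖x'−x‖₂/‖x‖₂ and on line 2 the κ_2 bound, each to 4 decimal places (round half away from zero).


from the listed singular values, σ₁ = 127/10, σ_n = 254/4855
κ_2(A) = (127/10) / (254/4855) = 242.7500
worst-case relative error ≤ 242.7500 × 1/129 = 1.8818
solve Ax = b  →  x = [-0.0768 0.0173]
‖b‖₂ = 1.0000 and ‖x‖₂ = 0.0787
with δb = [0.0017 0.0076], A·Δx = δb → ‖Δx‖ = 0.1482
relative error = 1.8818
so the bound is sharp here: realised error equals the bound

1.8818
1.8818


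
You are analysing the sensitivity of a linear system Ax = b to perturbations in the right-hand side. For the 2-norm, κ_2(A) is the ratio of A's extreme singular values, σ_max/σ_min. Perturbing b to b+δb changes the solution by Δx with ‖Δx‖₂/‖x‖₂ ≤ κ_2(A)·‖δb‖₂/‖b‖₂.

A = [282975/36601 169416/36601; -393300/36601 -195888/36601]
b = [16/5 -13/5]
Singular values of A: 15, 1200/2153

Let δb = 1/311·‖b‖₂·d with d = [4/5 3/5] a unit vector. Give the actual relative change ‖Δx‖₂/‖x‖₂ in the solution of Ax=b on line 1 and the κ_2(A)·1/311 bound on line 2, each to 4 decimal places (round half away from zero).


0.0131
0.0865

largest singular value 15, smallest 1200/2153
κ = σ_max/σ_min = 15/(1200/2153) = 26.9125
perturbation bound = 26.9125·1/311 = 0.0865
solve Ax = b  →  x = [-0.6090 1.7086]
‖b‖₂ = 4.1231 and ‖x‖₂ = 1.8139
Δx = A⁻¹·δb where δb = 1/311·4.1231·d; ‖Δx‖ = 0.0238
realised ‖Δx‖/‖x‖ = 0.0131
realised/bound (from unrounded values) ≈ 0.1515


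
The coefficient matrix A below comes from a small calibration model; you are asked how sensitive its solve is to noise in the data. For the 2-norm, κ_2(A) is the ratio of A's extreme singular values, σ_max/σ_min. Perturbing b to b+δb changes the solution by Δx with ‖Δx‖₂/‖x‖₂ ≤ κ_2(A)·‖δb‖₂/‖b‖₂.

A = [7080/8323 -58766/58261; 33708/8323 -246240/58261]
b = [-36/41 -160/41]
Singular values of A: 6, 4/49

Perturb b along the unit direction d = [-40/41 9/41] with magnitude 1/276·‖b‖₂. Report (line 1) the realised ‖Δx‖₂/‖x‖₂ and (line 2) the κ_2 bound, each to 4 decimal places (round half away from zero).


0.2663
0.2663

from the listed singular values, σ₁ = 6, σ_n = 4/49
κ = σ_max/σ_min = 6/(4/49) = 73.5000
bound on ‖Δx‖/‖x‖: κ·ε = 73.5000·1/276 = 0.2663
solve Ax = b  →  x = [-0.4598 0.4828]
‖b‖₂ = 4.0000 and ‖x‖₂ = 0.6667
with δb = [-0.0141 0.0032], A·Δx = δb → ‖Δx‖ = 0.1775
dividing the unrounded norms, ‖Δx‖/‖x‖ = 0.2663
realised/bound = 1 exactly: the bound is attained for this b and d


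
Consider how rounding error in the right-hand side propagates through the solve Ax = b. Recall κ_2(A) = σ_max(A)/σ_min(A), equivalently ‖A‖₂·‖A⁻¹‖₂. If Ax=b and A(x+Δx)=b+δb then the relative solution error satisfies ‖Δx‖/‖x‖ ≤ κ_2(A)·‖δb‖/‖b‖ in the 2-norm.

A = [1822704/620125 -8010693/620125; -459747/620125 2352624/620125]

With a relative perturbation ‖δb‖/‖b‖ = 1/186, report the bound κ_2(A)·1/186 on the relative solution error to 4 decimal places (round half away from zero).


0.6505

form AᵀA = [5653787481/615288025 -1003694976/24611521; -1003694976/24611521 111529667241/615288025] with trace 69710562/366025 and determinant 22667121/9150625
λ_max, λ_min = (69710562/366025 ± √194329399083264/5358972025)/2 = 4761/25, 4761/366025
so κ_2 = √((4761/25) / (4761/366025)) = 121.0000
worst-case relative error ≤ 121.0000 × 1/186 = 0.6505


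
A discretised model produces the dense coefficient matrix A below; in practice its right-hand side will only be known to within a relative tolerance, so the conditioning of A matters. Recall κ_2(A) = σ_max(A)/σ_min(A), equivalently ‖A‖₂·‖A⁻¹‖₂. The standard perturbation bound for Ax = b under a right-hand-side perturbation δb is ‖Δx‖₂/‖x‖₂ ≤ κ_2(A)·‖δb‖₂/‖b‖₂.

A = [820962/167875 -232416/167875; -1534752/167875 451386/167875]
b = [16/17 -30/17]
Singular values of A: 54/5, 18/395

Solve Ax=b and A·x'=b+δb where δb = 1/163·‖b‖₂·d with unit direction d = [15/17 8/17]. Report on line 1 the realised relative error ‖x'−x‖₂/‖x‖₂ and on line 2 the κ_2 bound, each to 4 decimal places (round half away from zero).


1.4540
1.4540

from the listed singular values, σ₁ = 54/5, σ_n = 18/395
condition number: (54/5) ÷ (18/395) = 237.0000
worst-case relative error ≤ 237.0000 × 1/163 = 1.4540
solve Ax = b  →  x = [0.1778 -0.0519]
‖b‖ = 2.0000, ‖x‖ = 0.1852
δb = ε·‖b‖·d = [0.0108 0.0058]; solving A·Δx = δb gives ‖Δx‖ = 0.2693
realised ‖Δx‖/‖x‖ = 1.4540
realised/bound = 1 exactly: the bound is attained for this b and d


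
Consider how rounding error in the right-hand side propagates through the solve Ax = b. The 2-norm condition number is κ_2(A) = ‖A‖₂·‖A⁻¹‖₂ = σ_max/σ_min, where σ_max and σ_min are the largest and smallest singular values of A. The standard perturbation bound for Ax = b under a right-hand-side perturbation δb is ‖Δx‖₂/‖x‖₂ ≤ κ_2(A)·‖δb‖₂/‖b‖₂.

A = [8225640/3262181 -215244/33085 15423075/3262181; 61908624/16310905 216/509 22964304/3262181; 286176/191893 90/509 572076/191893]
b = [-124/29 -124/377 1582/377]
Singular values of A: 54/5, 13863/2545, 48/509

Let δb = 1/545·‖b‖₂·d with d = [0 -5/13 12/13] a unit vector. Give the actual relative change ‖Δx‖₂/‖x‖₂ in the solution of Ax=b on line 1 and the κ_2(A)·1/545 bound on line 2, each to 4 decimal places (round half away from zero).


largest singular value 54/5, smallest 48/509
κ = σ_max/σ_min = (54/5)/(48/509) = 114.5250
worst-case relative error ≤ 114.5250 × 1/545 = 0.2101
solve Ax = b  →  x = [-37.3740 0.7491 20.0592]
‖b‖₂ = 6.0000 and ‖x‖₂ = 42.4234
re-solving with b+δb shifts x by Δx of norm 0.1167
dividing the unrounded norms, ‖Δx‖/‖x‖ = 0.0028
realised/bound (from unrounded values) ≈ 0.0131

0.0028
0.2101


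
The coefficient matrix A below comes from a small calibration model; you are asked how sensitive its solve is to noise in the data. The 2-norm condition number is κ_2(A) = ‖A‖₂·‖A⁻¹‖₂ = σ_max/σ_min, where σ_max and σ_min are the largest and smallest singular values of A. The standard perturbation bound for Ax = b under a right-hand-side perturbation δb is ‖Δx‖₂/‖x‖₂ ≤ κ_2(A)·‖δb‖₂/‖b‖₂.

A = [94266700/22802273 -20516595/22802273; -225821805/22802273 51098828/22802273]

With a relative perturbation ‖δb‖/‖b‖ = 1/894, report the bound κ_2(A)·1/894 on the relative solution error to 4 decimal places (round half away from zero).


0.3828

form AᵀA = [354329575990225/3076589668441 -79723439516160/3076589668441; -79723439516160/3076589668441 17940952031761/3076589668441] with trace 221457779906/1830213961 and determinant 228765625/1830213961
λ_max, λ_min = (221457779906/1830213961 ± √49041873520731649806336/3349683143039309521)/2 = 121, 1890625/1830213961
κ = σ_max/σ_min = 11/(1375/42781) = 342.2480
worst-case relative error ≤ 342.2480 × 1/894 = 0.3828
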